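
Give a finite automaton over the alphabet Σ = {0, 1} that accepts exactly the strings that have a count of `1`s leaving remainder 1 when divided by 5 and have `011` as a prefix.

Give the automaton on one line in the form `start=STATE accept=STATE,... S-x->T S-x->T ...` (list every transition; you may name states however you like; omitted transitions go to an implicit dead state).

Run two small machines in parallel and take their product. The first has 5 states tracking the count of `1`s modulo 5; the second has 5 states tracking whether the input so far still matches the prefix `011`. A product state is a pair (one from each), accepting exactly when both do.
13 states suffice.
       0  1 
>  A   B  C 
   B   D  E 
   C   C  F 
   D   D  C 
   E   C  G 
   F   F  H 
   G   G  I 
   H   H  J 
   I   I  K 
   J   J  D 
   K   K  L 
   L   L  M 
 * M   M  G 
(> = start, * = accepting)

start=A accept=M A-0->B A-1->C B-0->D B-1->E C-0->C C-1->F D-0->D D-1->C E-0->C E-1->G F-0->F F-1->H G-0->G G-1->I H-0->H H-1->J I-0->I I-1->K J-0->J J-1->D K-0->K K-1->L L-0->L L-1->M M-0->M M-1->G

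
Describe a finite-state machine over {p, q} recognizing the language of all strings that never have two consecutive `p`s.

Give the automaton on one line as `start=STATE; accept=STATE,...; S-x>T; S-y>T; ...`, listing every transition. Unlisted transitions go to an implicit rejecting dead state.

Track partial matches of the forbidden pattern `pp`. State S2 is a dead state reached once `pp` has occurred; every other state accepts. S0 means no part of `pp` is currently matched.
With 3 states:
        p   q  
>* S0   S1  S0 
 * S1   S2  S0 
   S2   S2  S2 
(> = start, * = accepting)

start=S0; accept=S0,S1; S0-p>S1; S0-q>S0; S1-p>S2; S1-q>S0; S2-p>S2; S2-q>S2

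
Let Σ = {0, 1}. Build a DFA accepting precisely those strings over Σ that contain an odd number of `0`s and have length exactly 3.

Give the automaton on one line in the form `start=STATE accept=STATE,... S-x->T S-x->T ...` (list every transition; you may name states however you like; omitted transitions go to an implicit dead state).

Run two small machines in parallel and take their product. One (2 states) tracks the count of `0`s modulo 2; the other (5 states) tracks the input length, saturating at 4. Each combined state is a pair, one component from each; accept when both components accept.
9 states suffice.
        0   1  
>  q0   q1  q2 
   q1   q3  q4 
   q2   q4  q3 
   q3   q5  q6 
   q4   q6  q5 
 * q5   q7  q8 
   q6   q8  q7 
   q7   q8  q7 
   q8   q7  q8 
(> = start, * = accepting)

start=q0 accept=q5 q0-0->q1 q0-1->q2 q1-0->q3 q1-1->q4 q2-0->q4 q2-1->q3 q3-0->q5 q3-1->q6 q4-0->q6 q4-1->q5 q5-0->q7 q5-1->q8 q6-0->q8 q6-1->q7 q7-0->q8 q7-1->q7 q8-0->q7 q8-1->q8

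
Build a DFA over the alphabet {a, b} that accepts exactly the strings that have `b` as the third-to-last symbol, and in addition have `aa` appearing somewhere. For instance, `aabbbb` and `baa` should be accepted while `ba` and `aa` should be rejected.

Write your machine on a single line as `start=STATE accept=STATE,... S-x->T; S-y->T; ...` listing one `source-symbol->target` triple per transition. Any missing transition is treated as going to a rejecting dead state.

Build one automaton per condition and run them in lockstep. One (15 states) tracks the last 3 symbols read; the other (3 states) tracks whether and how much of `aa` has been seen. Each combined state is a pair, one component from each; accept when both components accept. Equivalent product states are then merged.
A 12-state machine:
          a    b  
>  q0     q1   q2 
   q1     q3   q2 
   q2     q4   q2 
   q3     q3   q5 
   q4     q6   q2 
   q5     q7   q8 
 * q6     q3   q5 
   q7     q6   q9 
   q8    q10  q11 
 * q9     q7   q8 
 * q10    q6   q9 
 * q11   q10  q11 
(> = start, * = accepting)

start=q0; accept=q6,q9,q10,q11; q0-a->q1; q0-b->q2; q1-a->q3; q1-b->q2; q2-a->q4; q2-b->q2; q3-a->q3; q3-b->q5; q4-a->q6; q4-b->q2; q5-a->q7; q5-b->q8; q6-a->q3; q6-b->q5; q7-a->q6; q7-b->q9; q8-a->q10; q8-b->q11; q9-a->q7; q9-b->q8; q10-a->q6; q10-b->q9; q11-a->q10; q11-b->q11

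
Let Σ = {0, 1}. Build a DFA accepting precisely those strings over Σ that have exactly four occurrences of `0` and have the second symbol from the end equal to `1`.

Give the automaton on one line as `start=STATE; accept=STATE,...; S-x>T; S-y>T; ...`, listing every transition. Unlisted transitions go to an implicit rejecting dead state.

Build one automaton per condition and run them in lockstep. The first has 6 states tracking the count of `0`s, saturating at 5; the second has 7 states tracking the last 2 symbols read. A product state is a pair (one from each), accepting exactly when both do. Minimizing collapses redundant product states.
With 10 states:
        0   1  
>  q0   q1  q0 
   q1   q2  q1 
   q2   q3  q2 
   q3   q4  q5 
   q4   q6  q7 
   q5   q8  q5 
   q6   q6  q6 
   q7   q6  q9 
 * q8   q6  q7 
 * q9   q6  q9 
(> = start, * = accepting)

start=q0; accept=q8,q9; q0-0>q1; q0-1>q0; q1-0>q2; q1-1>q1; q2-0>q3; q2-1>q2; q3-0>q4; q3-1>q5; q4-0>q6; q4-1>q7; q5-0>q8; q5-1>q5; q6-0>q6; q6-1>q6; q7-0>q6; q7-1>q9; q8-0>q6; q8-1>q7; q9-0>q6; q9-1>q9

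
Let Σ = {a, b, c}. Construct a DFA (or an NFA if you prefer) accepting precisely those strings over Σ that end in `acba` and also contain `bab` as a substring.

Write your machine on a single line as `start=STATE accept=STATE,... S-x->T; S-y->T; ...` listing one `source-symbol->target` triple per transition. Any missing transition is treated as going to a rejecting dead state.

start=S0; accept=S11; S0-a->S1; S0-b->S2; S0-c->S0; S1-a->S1; S1-b->S2; S1-c->S3; S2-a->S4; S2-b->S2; S2-c->S0; S3-a->S1; S3-b->S5; S3-c->S0; S4-a->S1; S4-b->S6; S4-c->S3; S5-a->S7; S5-b->S2; S5-c->S0; S6-a->S8; S6-b->S6; S6-c->S6; S7-a->S1; S7-b->S6; S7-c->S3; S8-a->S8; S8-b->S6; S8-c->S9; S9-a->S8; S9-b->S10; S9-c->S6; S10-a->S11; S10-b->S6; S10-c->S6; S11-a->S8; S11-b->S6; S11-c->S9

Handle the two conditions separately and then intersect. The first has 5 states tracking how much of the suffix `acba` has currently been matched; the second has 4 states tracking whether and how much of `bab` has been seen. A product state is a pair (one from each), accepting exactly when both do.
12 states suffice.
          a    b    c  
>  S0     S1   S2   S0 
   S1     S1   S2   S3 
   S2     S4   S2   S0 
   S3     S1   S5   S0 
   S4     S1   S6   S3 
   S5     S7   S2   S0 
   S6     S8   S6   S6 
   S7     S1   S6   S3 
   S8     S8   S6   S9 
   S9     S8  S10   S6 
   S10   S11   S6   S6 
 * S11    S8   S6   S9 
(> = start, * = accepting)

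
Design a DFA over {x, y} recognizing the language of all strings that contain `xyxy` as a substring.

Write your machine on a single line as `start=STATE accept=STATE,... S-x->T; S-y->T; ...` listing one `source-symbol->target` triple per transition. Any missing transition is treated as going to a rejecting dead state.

start=s0; accept=s4; s0-x->s1; s0-y->s0; s1-x->s1; s1-y->s2; s2-x->s3; s2-y->s0; s3-x->s1; s3-y->s4; s4-x->s4; s4-y->s4

States s0..s3 record the length of the longest prefix of `xyxy` that matches the current input suffix. Reaching s4 means `xyxy` has been seen, and we stay there forever. Accept from s4.
5 states suffice.
        x   y  
>  s0   s1  s0 
   s1   s1  s2 
   s2   s3  s0 
   s3   s1  s4 
 * s4   s4  s4 
(> = start, * = accepting)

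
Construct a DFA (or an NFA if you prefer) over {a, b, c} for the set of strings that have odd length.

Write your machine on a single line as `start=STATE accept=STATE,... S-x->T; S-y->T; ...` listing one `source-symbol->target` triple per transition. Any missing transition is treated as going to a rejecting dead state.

Only the length mod 2 matters, so use a 2-cycle: from any state, every input symbol moves to the next state, wrapping q1 back to q0. Mark q1 accepting.
A 2-state machine:
        a   b   c  
>  q0   q1  q1  q1 
 * q1   q0  q0  q0 
(> = start, * = accepting)

start=q0; accept=q1; q0-a->q1; q0-b->q1; q0-c->q1; q1-a->q0; q1-b->q0; q1-c->q0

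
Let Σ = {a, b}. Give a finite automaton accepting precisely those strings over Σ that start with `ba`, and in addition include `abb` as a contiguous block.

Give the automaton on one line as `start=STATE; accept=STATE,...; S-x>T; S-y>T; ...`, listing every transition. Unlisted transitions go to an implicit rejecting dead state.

start=s0; accept=s5; s0-a>s1; s0-b>s2; s1-a>s1; s1-b>s1; s2-a>s3; s2-b>s1; s3-a>s3; s3-b>s4; s4-a>s3; s4-b>s5; s5-a>s5; s5-b>s5

Build one automaton per condition and run them in lockstep. The first has 4 states tracking whether the input so far still matches the prefix `ba`; the second has 4 states tracking whether and how much of `abb` has been seen. A product state is a pair (one from each), accepting exactly when both do. Equivalent product states are then merged.
        a   b  
>  s0   s1  s2 
   s1   s1  s1 
   s2   s3  s1 
   s3   s3  s4 
   s4   s3  s5 
 * s5   s5  s5 
(> = start, * = accepting)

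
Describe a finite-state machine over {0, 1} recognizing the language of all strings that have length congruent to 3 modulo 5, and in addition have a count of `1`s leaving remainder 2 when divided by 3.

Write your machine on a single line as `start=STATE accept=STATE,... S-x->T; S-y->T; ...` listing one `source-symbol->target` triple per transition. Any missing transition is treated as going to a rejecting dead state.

Handle the two conditions separately and then intersect. One (5 states) tracks the input length modulo 5; the other (3 states) tracks the count of `1`s modulo 3. Each combined state is a pair, one component from each; accept when both components accept.
With 15 states:
          0    1  
>  s0     s1   s2 
   s1     s3   s4 
   s2     s4   s5 
   s3     s6   s7 
   s4     s7   s8 
   s5     s8   s6 
   s6     s9  s10 
   s7    s10  s11 
 * s8    s11   s9 
   s9     s0  s12 
   s10   s12  s13 
   s11   s13   s0 
   s12    s2  s14 
   s13   s14   s1 
   s14    s5   s3 
(> = start, * = accepting)

start=s0; accept=s8; s0-0->s1; s0-1->s2; s1-0->s3; s1-1->s4; s2-0->s4; s2-1->s5; s3-0->s6; s3-1->s7; s4-0->s7; s4-1->s8; s5-0->s8; s5-1->s6; s6-0->s9; s6-1->s10; s7-0->s10; s7-1->s11; s8-0->s11; s8-1->s9; s9-0->s0; s9-1->s12; s10-0->s12; s10-1->s13; s11-0->s13; s11-1->s0; s12-0->s2; s12-1->s14; s13-0->s14; s13-1->s1; s14-0->s5; s14-1->s3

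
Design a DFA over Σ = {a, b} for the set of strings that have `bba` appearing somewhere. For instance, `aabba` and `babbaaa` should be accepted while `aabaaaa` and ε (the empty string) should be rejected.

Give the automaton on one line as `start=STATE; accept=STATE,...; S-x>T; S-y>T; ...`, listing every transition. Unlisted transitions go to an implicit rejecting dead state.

Track how much of `bba` has been matched so far: state q0 is no progress, q3 is the absorbing accept state reached once `bba` has occurred. Intermediate states record partial matches; on a mismatch, fall back to the longest reusable overlap.
With 4 states:
        a   b  
>  q0   q0  q1 
   q1   q0  q2 
   q2   q3  q2 
 * q3   q3  q3 
(> = start, * = accepting)

start=q0; accept=q3; q0-a>q0; q0-b>q1; q1-a>q0; q1-b>q2; q2-a>q3; q2-b>q2; q3-a>q3; q3-b>q3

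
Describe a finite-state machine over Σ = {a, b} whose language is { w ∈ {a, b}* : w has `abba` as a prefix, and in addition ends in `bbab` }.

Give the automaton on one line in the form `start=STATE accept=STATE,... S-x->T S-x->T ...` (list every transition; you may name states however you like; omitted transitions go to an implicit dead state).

Handle the two conditions separately and then intersect. The first has 6 states tracking whether the input so far still matches the prefix `abba`; the second has 5 states tracking how much of the suffix `bbab` has currently been matched. A product state is a pair (one from each), accepting exactly when both do. Equivalent product states are then merged.
With 10 states:
        a   b  
>  q0   q1  q2 
   q1   q2  q3 
   q2   q2  q2 
   q3   q2  q4 
   q4   q5  q2 
   q5   q6  q7 
   q6   q6  q8 
 * q7   q6  q9 
   q8   q6  q9 
   q9   q5  q9 
(> = start, * = accepting)

start=q0 accept=q7 q0-a->q1 q0-b->q2 q1-a->q2 q1-b->q3 q2-a->q2 q2-b->q2 q3-a->q2 q3-b->q4 q4-a->q5 q4-b->q2 q5-a->q6 q5-b->q7 q6-a->q6 q6-b->q8 q7-a->q6 q7-b->q9 q8-a->q6 q8-b->q9 q9-a->q5 q9-b->q9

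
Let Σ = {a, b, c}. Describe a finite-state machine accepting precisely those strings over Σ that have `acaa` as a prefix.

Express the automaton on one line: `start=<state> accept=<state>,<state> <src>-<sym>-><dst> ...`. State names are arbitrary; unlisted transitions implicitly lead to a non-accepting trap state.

start=q0 accept=q4 q0-a->q1 q0-b->q5 q0-c->q5 q1-a->q5 q1-b->q5 q1-c->q2 q2-a->q3 q2-b->q5 q2-c->q5 q3-a->q4 q3-b->q5 q3-c->q5 q4-a->q4 q4-b->q4 q4-c->q4 q5-a->q5 q5-b->q5 q5-c->q5

Walk along `acaa` while the input agrees: from q0 take `a` to q1, and so on. Any deviation drops to the rejecting sink q5. Once q4 is reached the prefix is confirmed and every continuation is accepted.
With 6 states:
        a   b   c  
>  q0   q1  q5  q5 
   q1   q5  q5  q2 
   q2   q3  q5  q5 
   q3   q4  q5  q5 
 * q4   q4  q4  q4 
   q5   q5  q5  q5 
(> = start, * = accepting)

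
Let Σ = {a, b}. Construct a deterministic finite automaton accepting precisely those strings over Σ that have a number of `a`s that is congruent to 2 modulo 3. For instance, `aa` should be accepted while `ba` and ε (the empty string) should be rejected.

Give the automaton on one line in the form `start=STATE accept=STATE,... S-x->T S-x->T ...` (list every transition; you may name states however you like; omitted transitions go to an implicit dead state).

start=q0 accept=q2 q0-a->q1 q0-b->q0 q1-a->q2 q1-b->q1 q2-a->q0 q2-b->q2

Keep the running count of `a`s modulo 3: each `a` advances along the cycle q0 → q1 → q2 → q0 while other symbols loop. Accept at q2.
A 3-state machine:
        a   b  
>  q0   q1  q0 
   q1   q2  q1 
 * q2   q0  q2 
(> = start, * = accepting)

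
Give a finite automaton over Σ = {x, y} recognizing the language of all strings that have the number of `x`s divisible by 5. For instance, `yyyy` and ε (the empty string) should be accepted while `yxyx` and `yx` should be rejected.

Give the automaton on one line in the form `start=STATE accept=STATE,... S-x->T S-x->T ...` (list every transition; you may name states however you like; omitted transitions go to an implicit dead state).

start=A accept=A A-x->B A-y->A B-x->C B-y->B C-x->D C-y->C D-x->E D-y->D E-x->A E-y->E

Keep the running count of `x`s modulo 5: each `x` advances along the cycle A → B → C → D → E → A while other symbols loop. Accept at A.
With 5 states:
       x  y 
>* A   B  A 
   B   C  B 
   C   D  C 
   D   E  D 
   E   A  E 
(> = start, * = accepting)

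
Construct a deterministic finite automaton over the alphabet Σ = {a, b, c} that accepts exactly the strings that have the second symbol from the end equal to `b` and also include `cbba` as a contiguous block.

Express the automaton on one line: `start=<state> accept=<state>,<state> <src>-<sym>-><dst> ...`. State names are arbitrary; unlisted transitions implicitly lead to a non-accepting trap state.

start=s0 accept=s14,s18,s19 s0-a->s1 s0-b->s2 s0-c->s3 s1-a->s4 s1-b->s5 s1-c->s6 s2-a->s7 s2-b->s8 s2-c->s9 s3-a->s10 s3-b->s11 s3-c->s12 s4-a->s4 s4-b->s5 s4-c->s6 s5-a->s7 s5-b->s8 s5-c->s9 s6-a->s10 s6-b->s11 s6-c->s12 s7-a->s4 s7-b->s5 s7-c->s6 s8-a->s7 s8-b->s8 s8-c->s9 s9-a->s10 s9-b->s11 s9-c->s12 s10-a->s4 s10-b->s5 s10-c->s6 s11-a->s7 s11-b->s13 s11-c->s9 s12-a->s10 s12-b->s11 s12-c->s12 s13-a->s14 s13-b->s8 s13-c->s9 s14-a->s15 s14-b->s16 s14-c->s17 s15-a->s15 s15-b->s16 s15-c->s17 s16-a->s14 s16-b->s18 s16-c->s19 s17-a->s20 s17-b->s21 s17-c->s22 s18-a->s14 s18-b->s18 s18-c->s19 s19-a->s20 s19-b->s21 s19-c->s22 s20-a->s15 s20-b->s16 s20-c->s17 s21-a->s14 s21-b->s18 s21-c->s19 s22-a->s20 s22-b->s21 s22-c->s22

Run two small machines in parallel and take their product. The first has 13 states tracking the last 2 symbols read; the second has 5 states tracking whether and how much of `cbba` has been seen. A product state is a pair (one from each), accepting exactly when both do.
23 states suffice.
          a    b    c  
>  s0     s1   s2   s3 
   s1     s4   s5   s6 
   s2     s7   s8   s9 
   s3    s10  s11  s12 
   s4     s4   s5   s6 
   s5     s7   s8   s9 
   s6    s10  s11  s12 
   s7     s4   s5   s6 
   s8     s7   s8   s9 
   s9    s10  s11  s12 
   s10    s4   s5   s6 
   s11    s7  s13   s9 
   s12   s10  s11  s12 
   s13   s14   s8   s9 
 * s14   s15  s16  s17 
   s15   s15  s16  s17 
   s16   s14  s18  s19 
   s17   s20  s21  s22 
 * s18   s14  s18  s19 
 * s19   s20  s21  s22 
   s20   s15  s16  s17 
   s21   s14  s18  s19 
   s22   s20  s21  s22 
(> = start, * = accepting)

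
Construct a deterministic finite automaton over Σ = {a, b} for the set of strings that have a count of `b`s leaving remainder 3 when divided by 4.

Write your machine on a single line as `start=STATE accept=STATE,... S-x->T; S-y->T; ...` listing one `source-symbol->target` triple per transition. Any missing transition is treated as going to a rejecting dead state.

Keep the running count of `b`s modulo 4: each `b` advances along the cycle q0 → q1 → q2 → q3 → q0 while other symbols loop. Accept at q3.
4 states suffice.
        a   b  
>  q0   q0  q1 
   q1   q1  q2 
   q2   q2  q3 
 * q3   q3  q0 
(> = start, * = accepting)

start=q0; accept=q3; q0-a->q0; q0-b->q1; q1-a->q1; q1-b->q2; q2-a->q2; q2-b->q3; q3-a->q3; q3-b->q0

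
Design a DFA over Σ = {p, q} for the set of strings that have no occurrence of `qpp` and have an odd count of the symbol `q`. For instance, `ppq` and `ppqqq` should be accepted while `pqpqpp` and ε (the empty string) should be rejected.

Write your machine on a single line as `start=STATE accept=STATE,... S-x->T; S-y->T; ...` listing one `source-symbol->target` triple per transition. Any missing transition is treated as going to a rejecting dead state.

Handle the two conditions separately and then intersect. One (4 states) tracks partial matches of the forbidden pattern `qpp`; the other (2 states) tracks the count of `q`s modulo 2. Each combined state is a pair, one component from each; accept when both components accept.
With 7 states:
       p  q 
>  A   A  B 
 * B   C  D 
 * C   E  D 
   D   F  B 
   E   E  G 
   F   G  B 
   G   G  E 
(> = start, * = accepting)

start=A; accept=B,C; A-p->A; A-q->B; B-p->C; B-q->D; C-p->E; C-q->D; D-p->F; D-q->B; E-p->E; E-q->G; F-p->G; F-q->B; G-p->G; G-q->E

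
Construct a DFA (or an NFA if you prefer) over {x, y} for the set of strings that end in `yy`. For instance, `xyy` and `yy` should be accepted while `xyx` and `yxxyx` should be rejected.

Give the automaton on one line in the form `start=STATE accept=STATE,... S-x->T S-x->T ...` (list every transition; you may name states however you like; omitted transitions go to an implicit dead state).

Let each state record the length of the longest suffix of the input read so far that is also a prefix of `yy`. S1 means the last symbol is `y`; S2 means the last 2 symbols are `yy`. Accept only at S2, where the string currently ends in `yy`.
3 states suffice.
        x   y  
>  S0   S0  S1 
   S1   S0  S2 
 * S2   S0  S2 
(> = start, * = accepting)

start=S0 accept=S2 S0-x->S0 S0-y->S1 S1-x->S0 S1-y->S2 S2-x->S0 S2-y->S2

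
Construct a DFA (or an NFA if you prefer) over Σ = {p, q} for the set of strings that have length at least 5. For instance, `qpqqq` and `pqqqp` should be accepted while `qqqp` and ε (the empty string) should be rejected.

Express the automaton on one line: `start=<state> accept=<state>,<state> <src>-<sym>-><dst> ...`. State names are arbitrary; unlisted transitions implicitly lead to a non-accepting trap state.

We only need to distinguish lengths 0, 1, …, 5, and '>5'. Chain s0 → s1 → s2 → s3 → s4 → s5 → s6 on every symbol, with s6 looping. Accepting states: {s5, s6}.
With 7 states:
        p   q  
>  s0   s1  s1 
   s1   s2  s2 
   s2   s3  s3 
   s3   s4  s4 
   s4   s5  s5 
 * s5   s6  s6 
 * s6   s6  s6 
(> = start, * = accepting)

start=s0 accept=s5,s6 s0-p->s1 s0-q->s1 s1-p->s2 s1-q->s2 s2-p->s3 s2-q->s3 s3-p->s4 s3-q->s4 s4-p->s5 s4-q->s5 s5-p->s6 s5-q->s6 s6-p->s6 s6-q->s6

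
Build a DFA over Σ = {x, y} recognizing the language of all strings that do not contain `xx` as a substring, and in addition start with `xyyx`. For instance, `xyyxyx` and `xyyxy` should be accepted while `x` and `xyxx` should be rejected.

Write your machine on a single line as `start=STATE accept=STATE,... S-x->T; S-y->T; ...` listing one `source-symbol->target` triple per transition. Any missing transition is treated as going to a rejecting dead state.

start=S0; accept=S5,S6; S0-x->S1; S0-y->S2; S1-x->S2; S1-y->S3; S2-x->S2; S2-y->S2; S3-x->S2; S3-y->S4; S4-x->S5; S4-y->S2; S5-x->S2; S5-y->S6; S6-x->S5; S6-y->S6

Build one automaton per condition and run them in lockstep. One (3 states) tracks partial matches of the forbidden pattern `xx`; the other (6 states) tracks whether the input so far still matches the prefix `xyyx`. Each combined state is a pair, one component from each; accept when both components accept. Minimizing collapses redundant product states.
With 7 states:
        x   y  
>  S0   S1  S2 
   S1   S2  S3 
   S2   S2  S2 
   S3   S2  S4 
   S4   S5  S2 
 * S5   S2  S6 
 * S6   S5  S6 
(> = start, * = accepting)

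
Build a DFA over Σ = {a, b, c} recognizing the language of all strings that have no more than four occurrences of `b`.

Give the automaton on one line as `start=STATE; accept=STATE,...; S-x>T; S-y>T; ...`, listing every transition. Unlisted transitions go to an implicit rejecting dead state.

Only the number of `b`s matters, and only up to 5. Make a chain s0 → s1 → s2 → s3 → s4 → s5 advanced by each `b` (with s5 absorbing); every other symbol self-loops. The accepting set is {s0, s1, s2, s3, s4}.
6 states suffice.
        a   b   c  
>* s0   s0  s1  s0 
 * s1   s1  s2  s1 
 * s2   s2  s3  s2 
 * s3   s3  s4  s3 
 * s4   s4  s5  s4 
   s5   s5  s5  s5 
(> = start, * = accepting)

start=s0; accept=s0,s1,s2,s3,s4; s0-a>s0; s0-b>s1; s0-c>s0; s1-a>s1; s1-b>s2; s1-c>s1; s2-a>s2; s2-b>s3; s2-c>s2; s3-a>s3; s3-b>s4; s3-c>s3; s4-a>s4; s4-b>s5; s4-c>s4; s5-a>s5; s5-b>s5; s5-c>s5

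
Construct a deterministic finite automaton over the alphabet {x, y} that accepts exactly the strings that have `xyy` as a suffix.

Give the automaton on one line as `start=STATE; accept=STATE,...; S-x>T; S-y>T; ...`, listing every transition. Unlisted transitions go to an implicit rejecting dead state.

Let each state record the length of the longest suffix of the input read so far that is also a prefix of `xyy`. s1 means the last symbol is `x`; s2 means the last 2 symbols are `xy`; s3 means the last 3 symbols are `xyy`. Accept only at s3, where the string currently ends in `xyy`.
        x   y  
>  s0   s1  s0 
   s1   s1  s2 
   s2   s1  s3 
 * s3   s1  s0 
(> = start, * = accepting)

start=s0; accept=s3; s0-x>s1; s0-y>s0; s1-x>s1; s1-y>s2; s2-x>s1; s2-y>s3; s3-x>s1; s3-y>s0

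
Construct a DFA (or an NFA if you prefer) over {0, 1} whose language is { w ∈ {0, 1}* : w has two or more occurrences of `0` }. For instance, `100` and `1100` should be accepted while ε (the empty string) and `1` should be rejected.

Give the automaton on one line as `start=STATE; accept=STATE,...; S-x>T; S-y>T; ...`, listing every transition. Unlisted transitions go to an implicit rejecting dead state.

start=A; accept=C,D; A-0>B; A-1>A; B-0>C; B-1>B; C-0>D; C-1>C; D-0>D; D-1>D

Only the number of `0`s matters, and only up to 3. Make a chain A → B → C → D advanced by each `0` (with D absorbing); every other symbol self-loops. The accepting set is {C, D}.
With 4 states:
       0  1 
>  A   B  A 
   B   C  B 
 * C   D  C 
 * D   D  D 
(> = start, * = accepting)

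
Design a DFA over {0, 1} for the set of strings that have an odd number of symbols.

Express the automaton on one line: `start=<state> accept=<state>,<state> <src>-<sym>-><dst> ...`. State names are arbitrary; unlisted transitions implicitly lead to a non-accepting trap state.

Only the length mod 2 matters, so use a 2-cycle: from any state, every input symbol moves to the next state, wrapping S1 back to S0. Mark S1 accepting.
        0   1  
>  S0   S1  S1 
 * S1   S0  S0 
(> = start, * = accepting)

start=S0 accept=S1 S0-0->S1 S0-1->S1 S1-0->S0 S1-1->S0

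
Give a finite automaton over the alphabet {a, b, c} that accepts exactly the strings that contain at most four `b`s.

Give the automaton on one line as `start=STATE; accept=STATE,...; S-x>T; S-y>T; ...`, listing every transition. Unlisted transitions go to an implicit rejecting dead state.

start=q0; accept=q0,q1,q2,q3,q4; q0-a>q0; q0-b>q1; q0-c>q0; q1-a>q1; q1-b>q2; q1-c>q1; q2-a>q2; q2-b>q3; q2-c>q2; q3-a>q3; q3-b>q4; q3-c>q3; q4-a>q4; q4-b>q5; q4-c>q4; q5-a>q5; q5-b>q5; q5-c>q5

Count `b`s, saturating at 5: states q0 through q4 mean 0 through 4 `b`s seen; q5 means more than 4. Each `b` increments (capped at q5); other symbols loop. Accept from {q0, q1, q2, q3, q4}.
6 states suffice.
        a   b   c  
>* q0   q0  q1  q0 
 * q1   q1  q2  q1 
 * q2   q2  q3  q2 
 * q3   q3  q4  q3 
 * q4   q4  q5  q4 
   q5   q5  q5  q5 
(> = start, * = accepting)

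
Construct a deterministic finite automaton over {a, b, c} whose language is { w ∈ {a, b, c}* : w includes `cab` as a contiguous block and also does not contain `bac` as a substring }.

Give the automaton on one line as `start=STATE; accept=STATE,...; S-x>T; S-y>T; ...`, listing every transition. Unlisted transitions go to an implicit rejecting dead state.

start=q0; accept=q6,q7,q8; q0-a>q0; q0-b>q1; q0-c>q2; q1-a>q3; q1-b>q1; q1-c>q2; q2-a>q4; q2-b>q1; q2-c>q2; q3-a>q0; q3-b>q1; q3-c>q5; q4-a>q0; q4-b>q6; q4-c>q2; q5-a>q5; q5-b>q5; q5-c>q5; q6-a>q7; q6-b>q6; q6-c>q8; q7-a>q8; q7-b>q6; q7-c>q5; q8-a>q8; q8-b>q6; q8-c>q8

Run two small machines in parallel and take their product. One (4 states) tracks whether and how much of `cab` has been seen; the other (4 states) tracks partial matches of the forbidden pattern `bac`. Each combined state is a pair, one component from each; accept when both components accept. After merging equivalent states the machine shrinks.
        a   b   c  
>  q0   q0  q1  q2 
   q1   q3  q1  q2 
   q2   q4  q1  q2 
   q3   q0  q1  q5 
   q4   q0  q6  q2 
   q5   q5  q5  q5 
 * q6   q7  q6  q8 
 * q7   q8  q6  q5 
 * q8   q8  q6  q8 
(> = start, * = accepting)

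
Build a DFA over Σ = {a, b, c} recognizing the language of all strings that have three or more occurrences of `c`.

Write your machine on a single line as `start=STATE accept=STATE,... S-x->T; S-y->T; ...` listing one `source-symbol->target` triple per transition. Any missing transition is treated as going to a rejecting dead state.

start=s0; accept=s3,s4; s0-a->s0; s0-b->s0; s0-c->s1; s1-a->s1; s1-b->s1; s1-c->s2; s2-a->s2; s2-b->s2; s2-c->s3; s3-a->s3; s3-b->s3; s3-c->s4; s4-a->s4; s4-b->s4; s4-c->s4

Count `c`s, saturating at 4: states s0 through s3 mean 0 through 3 `c`s seen; s4 means more than 3. Each `c` increments (capped at s4); other symbols loop. Accept from {s3, s4}.
A 5-state machine:
        a   b   c  
>  s0   s0  s0  s1 
   s1   s1  s1  s2 
   s2   s2  s2  s3 
 * s3   s3  s3  s4 
 * s4   s4  s4  s4 
(> = start, * = accepting)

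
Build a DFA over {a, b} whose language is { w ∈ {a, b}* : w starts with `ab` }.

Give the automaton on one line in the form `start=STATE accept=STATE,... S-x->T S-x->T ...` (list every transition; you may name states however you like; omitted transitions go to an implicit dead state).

Check the first 2 symbols one by one: S0 through S1 record how many have matched `ab` so far; any wrong symbol goes to the dead state S3. After all 2 match we enter the accepting sink S2.
4 states suffice.
        a   b  
>  S0   S1  S3 
   S1   S3  S2 
 * S2   S2  S2 
   S3   S3  S3 
(> = start, * = accepting)

start=S0 accept=S2 S0-a->S1 S0-b->S3 S1-a->S3 S1-b->S2 S2-a->S2 S2-b->S2 S3-a->S3 S3-b->S3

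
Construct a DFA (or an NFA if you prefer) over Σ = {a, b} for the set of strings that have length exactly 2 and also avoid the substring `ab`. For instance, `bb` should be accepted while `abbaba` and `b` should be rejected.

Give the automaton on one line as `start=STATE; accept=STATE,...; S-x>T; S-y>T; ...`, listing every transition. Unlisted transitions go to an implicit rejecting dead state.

Handle the two conditions separately and then intersect. The first has 4 states tracking the input length, saturating at 3; the second has 3 states tracking partial matches of the forbidden pattern `ab`. A product state is a pair (one from each), accepting exactly when both do. Minimizing collapses redundant product states.
5 states suffice.
        a   b  
>  q0   q1  q2 
   q1   q3  q4 
   q2   q3  q3 
 * q3   q4  q4 
   q4   q4  q4 
(> = start, * = accepting)

start=q0; accept=q3; q0-a>q1; q0-b>q2; q1-a>q3; q1-b>q4; q2-a>q3; q2-b>q3; q3-a>q4; q3-b>q4; q4-a>q4; q4-b>q4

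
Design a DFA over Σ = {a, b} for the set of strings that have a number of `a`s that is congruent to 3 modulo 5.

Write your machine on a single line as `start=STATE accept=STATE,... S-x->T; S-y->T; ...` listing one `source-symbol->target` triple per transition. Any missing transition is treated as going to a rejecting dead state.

Keep the running count of `a`s modulo 5: each `a` advances along the cycle s0 → s1 → s2 → s3 → s4 → s0 while other symbols loop. Accept at s3.
5 states suffice.
        a   b  
>  s0   s1  s0 
   s1   s2  s1 
   s2   s3  s2 
 * s3   s4  s3 
   s4   s0  s4 
(> = start, * = accepting)

start=s0; accept=s3; s0-a->s1; s0-b->s0; s1-a->s2; s1-b->s1; s2-a->s3; s2-b->s2; s3-a->s4; s3-b->s3; s4-a->s0; s4-b->s4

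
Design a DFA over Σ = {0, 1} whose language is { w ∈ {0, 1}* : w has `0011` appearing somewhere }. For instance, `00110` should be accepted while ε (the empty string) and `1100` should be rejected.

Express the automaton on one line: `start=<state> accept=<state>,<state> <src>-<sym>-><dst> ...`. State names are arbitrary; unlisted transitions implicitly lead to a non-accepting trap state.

States q0..q3 record the length of the longest prefix of `0011` that matches the current input suffix. Reaching q4 means `0011` has been seen, and we stay there forever. Accept from q4.
With 5 states:
        0   1  
>  q0   q1  q0 
   q1   q2  q0 
   q2   q2  q3 
   q3   q1  q4 
 * q4   q4  q4 
(> = start, * = accepting)

start=q0 accept=q4 q0-0->q1 q0-1->q0 q1-0->q2 q1-1->q0 q2-0->q2 q2-1->q3 q3-0->q1 q3-1->q4 q4-0->q4 q4-1->q4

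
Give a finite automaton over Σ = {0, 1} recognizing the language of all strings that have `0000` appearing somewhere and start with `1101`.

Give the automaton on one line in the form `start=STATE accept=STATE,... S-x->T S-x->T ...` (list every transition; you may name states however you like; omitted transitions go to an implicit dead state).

start=q0 accept=q13 q0-0->q1 q0-1->q2 q1-0->q3 q1-1->q4 q2-0->q1 q2-1->q5 q3-0->q6 q3-1->q4 q4-0->q1 q4-1->q4 q5-0->q7 q5-1->q4 q6-0->q8 q6-1->q4 q7-0->q3 q7-1->q9 q8-0->q8 q8-1->q8 q9-0->q10 q9-1->q9 q10-0->q11 q10-1->q9 q11-0->q12 q11-1->q9 q12-0->q13 q12-1->q9 q13-0->q13 q13-1->q13

Build one automaton per condition and run them in lockstep. One (5 states) tracks whether and how much of `0000` has been seen; the other (6 states) tracks whether the input so far still matches the prefix `1101`. Each combined state is a pair, one component from each; accept when both components accept.
          0    1  
>  q0     q1   q2 
   q1     q3   q4 
   q2     q1   q5 
   q3     q6   q4 
   q4     q1   q4 
   q5     q7   q4 
   q6     q8   q4 
   q7     q3   q9 
   q8     q8   q8 
   q9    q10   q9 
   q10   q11   q9 
   q11   q12   q9 
   q12   q13   q9 
 * q13   q13  q13 
(> = start, * = accepting)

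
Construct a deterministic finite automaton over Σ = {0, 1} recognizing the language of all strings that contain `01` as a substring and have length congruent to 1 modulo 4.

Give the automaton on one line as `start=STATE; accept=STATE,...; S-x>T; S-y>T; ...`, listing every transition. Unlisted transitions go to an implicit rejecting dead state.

Handle the two conditions separately and then intersect. The first has 3 states tracking whether and how much of `01` has been seen; the second has 4 states tracking the input length modulo 4. A product state is a pair (one from each), accepting exactly when both do.
A 12-state machine:
       0  1 
>  A   B  C 
   B   D  E 
   C   D  F 
   D   G  H 
   E   H  H 
   F   G  I 
   G   J  K 
   H   K  K 
   I   J  A 
   J   B  L 
   K   L  L 
 * L   E  E 
(> = start, * = accepting)

start=A; accept=L; A-0>B; A-1>C; B-0>D; B-1>E; C-0>D; C-1>F; D-0>G; D-1>H; E-0>H; E-1>H; F-0>G; F-1>I; G-0>J; G-1>K; H-0>K; H-1>K; I-0>J; I-1>A; J-0>B; J-1>L; K-0>L; K-1>L; L-0>E; L-1>E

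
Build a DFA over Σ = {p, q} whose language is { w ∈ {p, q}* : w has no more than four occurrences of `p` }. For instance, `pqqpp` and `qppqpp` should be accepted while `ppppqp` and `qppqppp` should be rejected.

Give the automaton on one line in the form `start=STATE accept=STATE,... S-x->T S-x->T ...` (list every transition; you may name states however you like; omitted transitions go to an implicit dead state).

start=A accept=A,B,C,D,E A-p->B A-q->A B-p->C B-q->B C-p->D C-q->C D-p->E D-q->D E-p->F E-q->E F-p->F F-q->F

Count `p`s, saturating at 5: states A through E mean 0 through 4 `p`s seen; F means more than 4. Each `p` increments (capped at F); other symbols loop. Accept from {A, B, C, D, E}.
With 6 states:
       p  q 
>* A   B  A 
 * B   C  B 
 * C   D  C 
 * D   E  D 
 * E   F  E 
   F   F  F 
(> = start, * = accepting)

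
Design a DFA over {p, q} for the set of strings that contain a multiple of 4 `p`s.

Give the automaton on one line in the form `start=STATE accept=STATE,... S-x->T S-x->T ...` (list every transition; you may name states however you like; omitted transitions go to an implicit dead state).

Keep the running count of `p`s modulo 4: each `p` advances along the cycle S0 → S1 → S2 → S3 → S0 while other symbols loop. Accept at S0.
4 states suffice.
        p   q  
>* S0   S1  S0 
   S1   S2  S1 
   S2   S3  S2 
   S3   S0  S3 
(> = start, * = accepting)

start=S0 accept=S0 S0-p->S1 S0-q->S0 S1-p->S2 S1-q->S1 S2-p->S3 S2-q->S2 S3-p->S0 S3-q->S3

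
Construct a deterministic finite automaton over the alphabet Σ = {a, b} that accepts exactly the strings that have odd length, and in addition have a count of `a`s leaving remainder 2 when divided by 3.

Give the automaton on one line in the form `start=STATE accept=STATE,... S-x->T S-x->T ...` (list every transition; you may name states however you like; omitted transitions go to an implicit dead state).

start=q0 accept=q5 q0-a->q1 q0-b->q2 q1-a->q3 q1-b->q4 q2-a->q4 q2-b->q0 q3-a->q2 q3-b->q5 q4-a->q5 q4-b->q1 q5-a->q0 q5-b->q3

Handle the two conditions separately and then intersect. The first has 2 states tracking the input length modulo 2; the second has 3 states tracking the count of `a`s modulo 3. A product state is a pair (one from each), accepting exactly when both do.
A 6-state machine:
        a   b  
>  q0   q1  q2 
   q1   q3  q4 
   q2   q4  q0 
   q3   q2  q5 
   q4   q5  q1 
 * q5   q0  q3 
(> = start, * = accepting)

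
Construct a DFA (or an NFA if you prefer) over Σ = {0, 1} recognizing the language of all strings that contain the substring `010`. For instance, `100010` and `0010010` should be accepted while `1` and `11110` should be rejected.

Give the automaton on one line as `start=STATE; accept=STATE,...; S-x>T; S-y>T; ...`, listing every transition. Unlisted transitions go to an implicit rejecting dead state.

States q0..q2 record the length of the longest prefix of `010` that matches the current input suffix. Reaching q3 means `010` has been seen, and we stay there forever. Accept from q3.
With 4 states:
        0   1  
>  q0   q1  q0 
   q1   q1  q2 
   q2   q3  q0 
 * q3   q3  q3 
(> = start, * = accepting)

start=q0; accept=q3; q0-0>q1; q0-1>q0; q1-0>q1; q1-1>q2; q2-0>q3; q2-1>q0; q3-0>q3; q3-1>q3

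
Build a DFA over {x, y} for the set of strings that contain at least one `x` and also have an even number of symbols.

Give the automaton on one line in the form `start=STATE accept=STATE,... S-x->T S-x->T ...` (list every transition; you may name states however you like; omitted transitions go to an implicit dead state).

start=A accept=D,E A-x->B A-y->C B-x->D B-y->E C-x->E C-y->A D-x->F D-y->F E-x->F E-y->B F-x->D F-y->D

Run two small machines in parallel and take their product. The first has 3 states tracking the count of `x`s, saturating at 2; the second has 2 states tracking the input length modulo 2. A product state is a pair (one from each), accepting exactly when both do.
With 6 states:
       x  y 
>  A   B  C 
   B   D  E 
   C   E  A 
 * D   F  F 
 * E   F  B 
   F   D  D 
(> = start, * = accepting)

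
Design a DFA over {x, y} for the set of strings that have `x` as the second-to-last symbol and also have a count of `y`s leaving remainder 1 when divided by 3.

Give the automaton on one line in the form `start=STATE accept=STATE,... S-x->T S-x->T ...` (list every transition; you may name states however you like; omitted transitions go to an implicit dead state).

start=s0 accept=s4,s7 s0-x->s1 s0-y->s2 s1-x->s3 s1-y->s4 s2-x->s5 s2-y->s6 s3-x->s3 s3-y->s4 s4-x->s5 s4-y->s6 s5-x->s7 s5-y->s8 s6-x->s9 s6-y->s10 s7-x->s7 s7-y->s8 s8-x->s9 s8-y->s10 s9-x->s11 s9-y->s12 s10-x->s13 s10-y->s14 s11-x->s11 s11-y->s12 s12-x->s13 s12-y->s14 s13-x->s3 s13-y->s4 s14-x->s5 s14-y->s6

Build one automaton per condition and run them in lockstep. One (7 states) tracks the last 2 symbols read; the other (3 states) tracks the count of `y`s modulo 3. Each combined state is a pair, one component from each; accept when both components accept.
With 15 states:
          x    y  
>  s0     s1   s2 
   s1     s3   s4 
   s2     s5   s6 
   s3     s3   s4 
 * s4     s5   s6 
   s5     s7   s8 
   s6     s9  s10 
 * s7     s7   s8 
   s8     s9  s10 
   s9    s11  s12 
   s10   s13  s14 
   s11   s11  s12 
   s12   s13  s14 
   s13    s3   s4 
   s14    s5   s6 
(> = start, * = accepting)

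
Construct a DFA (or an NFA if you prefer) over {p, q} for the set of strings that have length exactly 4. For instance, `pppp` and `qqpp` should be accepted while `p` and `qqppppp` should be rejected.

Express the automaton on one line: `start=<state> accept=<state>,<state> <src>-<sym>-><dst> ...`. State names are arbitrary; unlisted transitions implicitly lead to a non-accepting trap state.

Count input length up to 5: every symbol moves from A toward F, which means 'more than 4' and absorbs. Accept from {E}.
With 6 states:
       p  q 
>  A   B  B 
   B   C  C 
   C   D  D 
   D   E  E 
 * E   F  F 
   F   F  F 
(> = start, * = accepting)

start=A accept=E A-p->B A-q->B B-p->C B-q->C C-p->D C-q->D D-p->E D-q->E E-p->F E-q->F F-p->F F-q->F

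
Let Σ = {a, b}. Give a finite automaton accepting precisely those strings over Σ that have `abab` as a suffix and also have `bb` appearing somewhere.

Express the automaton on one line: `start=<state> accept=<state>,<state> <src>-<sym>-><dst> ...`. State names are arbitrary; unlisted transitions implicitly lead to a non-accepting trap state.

start=S0 accept=S10 S0-a->S1 S0-b->S2 S1-a->S1 S1-b->S3 S2-a->S1 S2-b->S4 S3-a->S5 S3-b->S4 S4-a->S6 S4-b->S4 S5-a->S1 S5-b->S7 S6-a->S6 S6-b->S8 S7-a->S5 S7-b->S4 S8-a->S9 S8-b->S4 S9-a->S6 S9-b->S10 S10-a->S9 S10-b->S4

Build one automaton per condition and run them in lockstep. One (5 states) tracks how much of the suffix `abab` has currently been matched; the other (3 states) tracks whether and how much of `bb` has been seen. Each combined state is a pair, one component from each; accept when both components accept.
With 11 states:
          a    b  
>  S0     S1   S2 
   S1     S1   S3 
   S2     S1   S4 
   S3     S5   S4 
   S4     S6   S4 
   S5     S1   S7 
   S6     S6   S8 
   S7     S5   S4 
   S8     S9   S4 
   S9     S6  S10 
 * S10    S9   S4 
(> = start, * = accepting)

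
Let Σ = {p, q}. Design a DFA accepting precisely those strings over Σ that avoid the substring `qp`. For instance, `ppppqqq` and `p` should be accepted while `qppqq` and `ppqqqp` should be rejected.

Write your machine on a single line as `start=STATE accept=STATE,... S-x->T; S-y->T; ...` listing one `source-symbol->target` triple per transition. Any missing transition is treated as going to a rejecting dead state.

Track partial matches of the forbidden pattern `qp`. State s2 is a dead state reached once `qp` has occurred; every other state accepts. s0 means no part of `qp` is currently matched.
3 states suffice.
        p   q  
>* s0   s0  s1 
 * s1   s2  s1 
   s2   s2  s2 
(> = start, * = accepting)

start=s0; accept=s0,s1; s0-p->s0; s0-q->s1; s1-p->s2; s1-q->s1; s2-p->s2; s2-q->s2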